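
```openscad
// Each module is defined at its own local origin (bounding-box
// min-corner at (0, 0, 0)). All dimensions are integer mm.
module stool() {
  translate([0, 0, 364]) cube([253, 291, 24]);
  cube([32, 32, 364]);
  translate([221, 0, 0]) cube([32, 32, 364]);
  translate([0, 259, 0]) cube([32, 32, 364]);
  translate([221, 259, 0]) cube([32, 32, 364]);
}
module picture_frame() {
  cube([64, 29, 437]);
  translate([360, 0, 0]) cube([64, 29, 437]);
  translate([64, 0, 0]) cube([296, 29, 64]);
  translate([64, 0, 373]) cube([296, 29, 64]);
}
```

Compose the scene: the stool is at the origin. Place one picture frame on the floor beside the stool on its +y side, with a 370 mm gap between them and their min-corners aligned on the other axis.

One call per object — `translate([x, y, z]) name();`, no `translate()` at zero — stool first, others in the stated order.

stool();
translate([0, 661, 0]) picture_frame();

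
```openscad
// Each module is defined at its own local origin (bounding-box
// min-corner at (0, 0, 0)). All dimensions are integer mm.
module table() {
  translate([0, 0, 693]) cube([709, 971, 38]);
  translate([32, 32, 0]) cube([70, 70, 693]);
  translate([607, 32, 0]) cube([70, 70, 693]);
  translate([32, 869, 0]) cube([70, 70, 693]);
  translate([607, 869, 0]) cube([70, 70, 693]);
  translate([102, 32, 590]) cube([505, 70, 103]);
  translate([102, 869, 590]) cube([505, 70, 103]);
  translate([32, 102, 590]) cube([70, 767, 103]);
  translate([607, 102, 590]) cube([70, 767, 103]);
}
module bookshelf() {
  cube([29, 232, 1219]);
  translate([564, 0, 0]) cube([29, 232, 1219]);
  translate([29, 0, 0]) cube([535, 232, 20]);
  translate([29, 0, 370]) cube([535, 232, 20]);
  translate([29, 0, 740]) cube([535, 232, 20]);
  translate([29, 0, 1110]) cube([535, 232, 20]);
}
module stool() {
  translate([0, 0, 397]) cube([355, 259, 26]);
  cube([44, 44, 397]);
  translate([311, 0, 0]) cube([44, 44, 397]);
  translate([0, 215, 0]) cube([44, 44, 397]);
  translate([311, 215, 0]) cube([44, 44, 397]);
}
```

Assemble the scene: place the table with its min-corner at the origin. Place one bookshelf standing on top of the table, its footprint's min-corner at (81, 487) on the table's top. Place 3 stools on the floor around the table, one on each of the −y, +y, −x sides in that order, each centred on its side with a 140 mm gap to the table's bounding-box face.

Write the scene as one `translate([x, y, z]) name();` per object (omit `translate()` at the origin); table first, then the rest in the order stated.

table();
translate([81, 487, 731]) bookshelf();
translate([177, -399, 0]) stool();
translate([177, 1111, 0]) stool();
translate([-495, 356, 0]) stool();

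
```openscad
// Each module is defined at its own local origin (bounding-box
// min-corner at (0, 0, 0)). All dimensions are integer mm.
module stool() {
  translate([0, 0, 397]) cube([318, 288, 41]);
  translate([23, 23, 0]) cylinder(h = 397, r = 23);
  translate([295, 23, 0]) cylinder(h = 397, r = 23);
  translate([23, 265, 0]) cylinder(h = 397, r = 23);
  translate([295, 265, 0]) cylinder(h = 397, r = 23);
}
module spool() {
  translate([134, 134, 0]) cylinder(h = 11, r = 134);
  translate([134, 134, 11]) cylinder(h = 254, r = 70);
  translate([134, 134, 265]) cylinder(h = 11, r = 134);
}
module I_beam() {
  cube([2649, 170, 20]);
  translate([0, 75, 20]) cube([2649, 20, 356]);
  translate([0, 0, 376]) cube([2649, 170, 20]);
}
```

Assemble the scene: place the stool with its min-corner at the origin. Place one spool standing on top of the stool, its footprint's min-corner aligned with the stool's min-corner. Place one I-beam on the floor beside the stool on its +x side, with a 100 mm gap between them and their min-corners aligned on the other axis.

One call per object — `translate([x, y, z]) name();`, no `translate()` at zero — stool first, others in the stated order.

stool();
translate([0, 0, 438]) spool();
translate([418, 0, 0]) I_beam();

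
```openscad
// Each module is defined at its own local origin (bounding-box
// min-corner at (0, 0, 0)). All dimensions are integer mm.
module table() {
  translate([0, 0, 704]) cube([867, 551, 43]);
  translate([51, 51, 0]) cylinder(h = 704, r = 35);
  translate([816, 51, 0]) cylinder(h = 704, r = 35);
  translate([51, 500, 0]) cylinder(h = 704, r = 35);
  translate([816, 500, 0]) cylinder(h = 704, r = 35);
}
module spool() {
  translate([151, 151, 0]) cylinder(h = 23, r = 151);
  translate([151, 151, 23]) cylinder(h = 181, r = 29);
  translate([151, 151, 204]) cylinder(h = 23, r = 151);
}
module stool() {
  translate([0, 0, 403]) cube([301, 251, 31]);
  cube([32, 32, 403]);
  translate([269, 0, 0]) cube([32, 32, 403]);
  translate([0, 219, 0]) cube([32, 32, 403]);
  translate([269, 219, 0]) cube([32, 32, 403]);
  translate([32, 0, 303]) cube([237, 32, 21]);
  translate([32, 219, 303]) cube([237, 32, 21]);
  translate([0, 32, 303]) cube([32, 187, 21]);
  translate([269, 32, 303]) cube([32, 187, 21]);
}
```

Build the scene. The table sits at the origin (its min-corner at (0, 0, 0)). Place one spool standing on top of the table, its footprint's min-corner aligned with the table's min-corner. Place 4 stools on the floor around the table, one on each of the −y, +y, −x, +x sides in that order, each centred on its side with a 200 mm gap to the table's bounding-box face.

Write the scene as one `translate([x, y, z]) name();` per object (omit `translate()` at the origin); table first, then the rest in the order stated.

table();
translate([0, 0, 747]) spool();
translate([283, -451, 0]) stool();
translate([283, 751, 0]) stool();
translate([-501, 150, 0]) stool();
translate([1067, 150, 0]) stool();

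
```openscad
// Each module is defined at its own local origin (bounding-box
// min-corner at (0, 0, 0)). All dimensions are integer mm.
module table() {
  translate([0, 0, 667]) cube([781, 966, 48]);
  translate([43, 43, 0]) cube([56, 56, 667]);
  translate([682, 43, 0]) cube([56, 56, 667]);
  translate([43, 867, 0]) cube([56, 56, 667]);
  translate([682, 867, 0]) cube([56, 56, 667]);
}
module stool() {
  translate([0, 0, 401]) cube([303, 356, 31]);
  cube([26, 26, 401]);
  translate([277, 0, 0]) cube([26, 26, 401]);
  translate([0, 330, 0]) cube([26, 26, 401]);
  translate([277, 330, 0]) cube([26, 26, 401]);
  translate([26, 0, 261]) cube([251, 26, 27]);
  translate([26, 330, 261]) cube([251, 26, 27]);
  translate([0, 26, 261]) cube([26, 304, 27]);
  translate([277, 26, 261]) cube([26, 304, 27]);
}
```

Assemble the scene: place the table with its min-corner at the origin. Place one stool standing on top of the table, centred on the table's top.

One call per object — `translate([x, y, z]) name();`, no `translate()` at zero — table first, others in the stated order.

table();
translate([239, 305, 715]) stool();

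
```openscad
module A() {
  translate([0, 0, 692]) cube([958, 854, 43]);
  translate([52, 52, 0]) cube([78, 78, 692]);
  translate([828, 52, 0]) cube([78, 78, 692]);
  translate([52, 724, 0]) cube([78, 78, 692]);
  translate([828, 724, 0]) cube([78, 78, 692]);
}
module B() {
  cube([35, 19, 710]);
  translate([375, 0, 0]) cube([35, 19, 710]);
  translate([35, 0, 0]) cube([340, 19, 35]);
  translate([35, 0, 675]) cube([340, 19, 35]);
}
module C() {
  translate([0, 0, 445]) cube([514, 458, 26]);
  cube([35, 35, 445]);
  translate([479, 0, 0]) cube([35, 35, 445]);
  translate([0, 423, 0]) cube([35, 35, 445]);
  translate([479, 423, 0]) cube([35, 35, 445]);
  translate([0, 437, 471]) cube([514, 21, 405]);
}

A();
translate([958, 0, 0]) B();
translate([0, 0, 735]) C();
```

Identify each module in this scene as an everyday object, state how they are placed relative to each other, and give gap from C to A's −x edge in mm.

A is a table. B is a picture frame. C is a chair. The picture frame is against the table's +x side, with their −y faces flush. The chair is on top of the table. The gap from the chair to the table's −x edge is 0 mm.

The chair's min-x is at 0; the table's min-x is 0; gap = 0 mm.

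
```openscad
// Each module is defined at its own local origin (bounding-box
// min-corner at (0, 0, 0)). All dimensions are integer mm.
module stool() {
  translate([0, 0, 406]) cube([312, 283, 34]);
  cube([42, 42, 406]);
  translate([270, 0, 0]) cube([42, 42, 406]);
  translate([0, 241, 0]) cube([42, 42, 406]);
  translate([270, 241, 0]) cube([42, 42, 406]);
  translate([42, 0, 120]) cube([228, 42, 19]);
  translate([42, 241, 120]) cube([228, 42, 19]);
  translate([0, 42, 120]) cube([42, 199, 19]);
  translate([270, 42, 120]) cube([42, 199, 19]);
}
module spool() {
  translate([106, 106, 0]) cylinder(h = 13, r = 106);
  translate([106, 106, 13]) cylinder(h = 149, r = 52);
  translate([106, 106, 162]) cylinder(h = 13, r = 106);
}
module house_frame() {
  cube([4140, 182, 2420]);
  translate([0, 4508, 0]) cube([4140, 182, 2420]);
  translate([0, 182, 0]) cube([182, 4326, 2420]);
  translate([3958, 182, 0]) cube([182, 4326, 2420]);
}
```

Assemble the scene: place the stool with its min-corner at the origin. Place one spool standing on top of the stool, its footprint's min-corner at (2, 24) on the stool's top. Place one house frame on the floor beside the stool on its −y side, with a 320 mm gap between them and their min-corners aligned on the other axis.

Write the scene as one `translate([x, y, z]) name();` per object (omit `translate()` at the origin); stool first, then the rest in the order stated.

stool();
translate([2, 24, 440]) spool();
translate([0, -5010, 0]) house_frame();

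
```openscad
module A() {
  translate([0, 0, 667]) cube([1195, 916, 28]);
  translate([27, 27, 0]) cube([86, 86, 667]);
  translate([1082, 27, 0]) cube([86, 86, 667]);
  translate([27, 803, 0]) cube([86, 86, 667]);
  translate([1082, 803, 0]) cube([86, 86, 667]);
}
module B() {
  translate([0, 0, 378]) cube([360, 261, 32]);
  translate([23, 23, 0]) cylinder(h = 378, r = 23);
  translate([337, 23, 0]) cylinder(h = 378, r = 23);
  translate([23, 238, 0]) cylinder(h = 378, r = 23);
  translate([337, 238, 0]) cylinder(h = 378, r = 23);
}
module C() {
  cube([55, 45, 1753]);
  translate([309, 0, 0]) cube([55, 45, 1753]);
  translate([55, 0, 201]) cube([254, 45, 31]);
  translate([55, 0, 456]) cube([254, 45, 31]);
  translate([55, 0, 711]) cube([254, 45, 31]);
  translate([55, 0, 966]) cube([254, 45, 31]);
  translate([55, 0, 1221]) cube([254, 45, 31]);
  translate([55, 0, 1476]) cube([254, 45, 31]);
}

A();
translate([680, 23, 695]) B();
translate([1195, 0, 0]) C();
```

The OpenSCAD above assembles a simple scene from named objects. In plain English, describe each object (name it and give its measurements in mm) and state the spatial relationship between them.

A is a rectangular dining table. The top is 1195×916×28 mm with its upper surface at z = 695 mm. It stands on four 86×86 mm square legs, each inset 27 mm from the nearest pair of top edges, running from the floor to the underside of the top.

B is a simple wooden stool: a rectangular seat 360 mm (x) by 261 mm (y), 32 mm thick, top face at z = 410 mm, on four round legs, each 46 mm in diameter. The legs rest on z = 0, each leg's axis is inset half a diameter from the nearest pair of seat edges (so the leg's bounding box is flush with the corner).

C is a wooden ladder with two side rails of 55×45 mm section and 1753 mm height, set 364 mm apart overall. Between them run 6 rectangular rungs (45 mm deep, 31 mm thick), front faces flush with the rails' −y face. The bottom of the first rung is 201 mm above the floor and each subsequent rung is 255 mm higher than the one below.

The stool is on top of the table. The ladder is against the table's +x side, with their −y faces flush.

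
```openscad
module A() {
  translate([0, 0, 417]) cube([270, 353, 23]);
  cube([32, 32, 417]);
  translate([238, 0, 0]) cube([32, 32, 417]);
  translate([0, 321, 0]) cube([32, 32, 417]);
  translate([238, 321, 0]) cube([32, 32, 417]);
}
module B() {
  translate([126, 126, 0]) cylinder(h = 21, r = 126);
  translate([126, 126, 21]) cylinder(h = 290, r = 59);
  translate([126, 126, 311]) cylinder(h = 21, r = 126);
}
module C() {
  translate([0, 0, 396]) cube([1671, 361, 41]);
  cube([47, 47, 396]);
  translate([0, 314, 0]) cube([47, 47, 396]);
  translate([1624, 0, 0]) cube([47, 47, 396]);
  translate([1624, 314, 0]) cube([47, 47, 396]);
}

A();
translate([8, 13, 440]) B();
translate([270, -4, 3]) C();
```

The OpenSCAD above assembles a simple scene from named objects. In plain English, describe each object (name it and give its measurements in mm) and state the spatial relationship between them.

A is a simple wooden stool: a rectangular seat 270 mm (x) by 353 mm (y), 23 mm thick, top face at z = 440 mm, on four square legs, each 32×32 mm in cross-section. The legs rest on z = 0, each flush with a corner of the seat.

B is a spool: two coaxial disc flanges of radius 126 mm and thickness 21 mm, joined by a core cylinder of radius 59 mm and height 290 mm. The lower flange rests on z = 0 and the three cylinders share a vertical axis.

C is a bench: a 1671×361 mm seat slab, 41 mm thick, top at z = 437 mm, on four 47×47 mm square legs flush with the seat corners and standing on z = 0.

The spool is on top of the stool. The bench is beside the stool with their tops flush at z = 440.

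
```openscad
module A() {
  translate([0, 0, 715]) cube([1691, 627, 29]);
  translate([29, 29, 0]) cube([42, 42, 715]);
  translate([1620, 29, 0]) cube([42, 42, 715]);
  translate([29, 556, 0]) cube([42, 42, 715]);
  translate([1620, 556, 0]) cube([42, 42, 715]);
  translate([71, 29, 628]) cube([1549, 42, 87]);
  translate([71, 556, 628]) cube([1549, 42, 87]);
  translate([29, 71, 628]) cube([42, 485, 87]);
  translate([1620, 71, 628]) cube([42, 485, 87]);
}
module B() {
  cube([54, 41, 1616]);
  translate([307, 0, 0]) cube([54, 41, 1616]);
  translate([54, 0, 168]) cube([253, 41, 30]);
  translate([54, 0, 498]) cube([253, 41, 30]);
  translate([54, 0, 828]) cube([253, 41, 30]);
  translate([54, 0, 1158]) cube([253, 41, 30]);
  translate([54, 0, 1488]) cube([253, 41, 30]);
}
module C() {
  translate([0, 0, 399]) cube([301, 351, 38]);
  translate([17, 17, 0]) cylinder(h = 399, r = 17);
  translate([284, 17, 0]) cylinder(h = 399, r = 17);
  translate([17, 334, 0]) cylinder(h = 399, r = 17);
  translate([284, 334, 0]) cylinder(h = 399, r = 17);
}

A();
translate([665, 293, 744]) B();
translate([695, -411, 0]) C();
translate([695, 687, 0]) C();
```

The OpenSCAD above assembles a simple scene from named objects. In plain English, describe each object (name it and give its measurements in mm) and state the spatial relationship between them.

A is a table with a 1691×627 mm rectangular top, 29 mm thick, top surface at z = 744 mm, supported by four 42×42 mm square legs, each inset 29 mm from the nearest pair of top edges, running from the floor. Four apron rails, 42 mm thick and 87 mm tall, run between adjacent legs with their top edges flush with the underside of the top and their outer faces flush with the legs' outer faces.

B is a wooden ladder with two side rails of 54×41 mm section and 1616 mm height, set 361 mm apart overall. Between them run 5 rectangular rungs (41 mm deep, 30 mm thick), front faces flush with the rails' −y face. The bottom of the first rung is 168 mm above the floor and each subsequent rung is 330 mm higher than the one below.

C is a four-legged stool. The seat is a 301×351×38 mm slab whose top surface is at z = 437 mm; four round legs, each 34 mm in diameter, run from the floor (z = 0) to the underside of the seat, each leg's axis is inset half a diameter from the nearest pair of seat edges (so the leg's bounding box is flush with the corner).

The ladder is on top of the table, centred. Two stools sit around the table at the −y, +y sides.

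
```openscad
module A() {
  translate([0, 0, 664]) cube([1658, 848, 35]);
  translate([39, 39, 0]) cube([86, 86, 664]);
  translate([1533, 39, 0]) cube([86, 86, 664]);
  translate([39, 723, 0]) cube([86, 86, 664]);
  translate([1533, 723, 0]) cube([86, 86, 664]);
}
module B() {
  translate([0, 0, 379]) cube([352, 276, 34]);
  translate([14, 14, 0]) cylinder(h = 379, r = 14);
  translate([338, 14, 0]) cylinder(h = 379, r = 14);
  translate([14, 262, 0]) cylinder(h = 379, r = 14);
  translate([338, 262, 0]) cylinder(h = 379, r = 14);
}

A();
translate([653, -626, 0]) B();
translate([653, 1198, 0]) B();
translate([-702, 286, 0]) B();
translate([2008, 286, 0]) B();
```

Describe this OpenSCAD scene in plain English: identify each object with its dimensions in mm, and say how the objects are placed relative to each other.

A is a table with a 1658×848 mm rectangular top, 35 mm thick, top surface at z = 699 mm, supported by four 86×86 mm square legs, each inset 39 mm from the nearest pair of top edges, running from the floor.

B is a four-legged stool. The seat is a 352×276×34 mm slab whose top surface is at z = 413 mm; four round legs, each 28 mm in diameter, run from the floor (z = 0) to the underside of the seat, each leg's axis is inset half a diameter from the nearest pair of seat edges (so the leg's bounding box is flush with the corner).

Four stools sit around the table at the −y, +y, −x, +x sides.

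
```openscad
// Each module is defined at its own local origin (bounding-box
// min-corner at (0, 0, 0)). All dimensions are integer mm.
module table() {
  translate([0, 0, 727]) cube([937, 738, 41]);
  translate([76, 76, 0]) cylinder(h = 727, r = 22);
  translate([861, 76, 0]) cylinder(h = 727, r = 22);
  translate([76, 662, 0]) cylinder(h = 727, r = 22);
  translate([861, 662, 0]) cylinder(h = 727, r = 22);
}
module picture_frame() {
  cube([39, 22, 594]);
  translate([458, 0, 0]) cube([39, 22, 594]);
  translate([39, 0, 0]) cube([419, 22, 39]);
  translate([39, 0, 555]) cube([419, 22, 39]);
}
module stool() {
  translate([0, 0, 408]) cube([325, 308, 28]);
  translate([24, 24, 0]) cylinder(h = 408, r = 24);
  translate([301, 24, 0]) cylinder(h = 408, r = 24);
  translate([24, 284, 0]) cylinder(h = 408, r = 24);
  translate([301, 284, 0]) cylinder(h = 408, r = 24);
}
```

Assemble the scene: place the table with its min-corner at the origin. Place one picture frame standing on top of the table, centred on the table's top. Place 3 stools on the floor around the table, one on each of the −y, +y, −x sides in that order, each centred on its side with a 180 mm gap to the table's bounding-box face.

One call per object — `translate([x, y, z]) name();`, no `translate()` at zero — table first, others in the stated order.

table();
translate([220, 358, 768]) picture_frame();
translate([306, -488, 0]) stool();
translate([306, 918, 0]) stool();
translate([-505, 215, 0]) stool();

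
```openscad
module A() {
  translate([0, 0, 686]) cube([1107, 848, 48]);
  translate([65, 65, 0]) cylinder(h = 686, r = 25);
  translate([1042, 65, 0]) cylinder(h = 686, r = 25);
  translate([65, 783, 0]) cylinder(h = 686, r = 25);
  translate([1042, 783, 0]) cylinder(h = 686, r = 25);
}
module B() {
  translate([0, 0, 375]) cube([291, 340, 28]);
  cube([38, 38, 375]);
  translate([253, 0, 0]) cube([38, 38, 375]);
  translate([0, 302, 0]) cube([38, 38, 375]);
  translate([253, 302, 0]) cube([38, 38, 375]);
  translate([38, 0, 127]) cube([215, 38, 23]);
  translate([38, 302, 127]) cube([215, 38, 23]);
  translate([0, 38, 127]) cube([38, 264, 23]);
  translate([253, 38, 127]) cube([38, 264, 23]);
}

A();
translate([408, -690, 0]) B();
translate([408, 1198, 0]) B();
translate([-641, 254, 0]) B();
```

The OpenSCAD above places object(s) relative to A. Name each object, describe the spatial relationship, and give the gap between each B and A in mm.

Each stool's nearest face is 350 mm from the table's bounding box.

A is a table. B is a stool. Three stools sit around the table at the −y, +y, −x sides. The gap between each stool and the table is 350 mm.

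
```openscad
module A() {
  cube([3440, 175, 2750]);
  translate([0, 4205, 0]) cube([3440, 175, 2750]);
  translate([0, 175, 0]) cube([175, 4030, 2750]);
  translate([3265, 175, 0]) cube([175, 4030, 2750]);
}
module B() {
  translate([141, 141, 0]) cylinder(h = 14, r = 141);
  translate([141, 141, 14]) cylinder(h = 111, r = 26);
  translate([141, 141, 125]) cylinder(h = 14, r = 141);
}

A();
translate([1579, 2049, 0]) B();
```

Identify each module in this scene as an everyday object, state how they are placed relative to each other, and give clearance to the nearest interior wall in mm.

Clearances: x = 1404, y = 1874; minimum 1404 mm.

A is a house frame. B is a spool. The spool sits inside the house frame, centred. The clearance to the nearest interior wall is 1404 mm.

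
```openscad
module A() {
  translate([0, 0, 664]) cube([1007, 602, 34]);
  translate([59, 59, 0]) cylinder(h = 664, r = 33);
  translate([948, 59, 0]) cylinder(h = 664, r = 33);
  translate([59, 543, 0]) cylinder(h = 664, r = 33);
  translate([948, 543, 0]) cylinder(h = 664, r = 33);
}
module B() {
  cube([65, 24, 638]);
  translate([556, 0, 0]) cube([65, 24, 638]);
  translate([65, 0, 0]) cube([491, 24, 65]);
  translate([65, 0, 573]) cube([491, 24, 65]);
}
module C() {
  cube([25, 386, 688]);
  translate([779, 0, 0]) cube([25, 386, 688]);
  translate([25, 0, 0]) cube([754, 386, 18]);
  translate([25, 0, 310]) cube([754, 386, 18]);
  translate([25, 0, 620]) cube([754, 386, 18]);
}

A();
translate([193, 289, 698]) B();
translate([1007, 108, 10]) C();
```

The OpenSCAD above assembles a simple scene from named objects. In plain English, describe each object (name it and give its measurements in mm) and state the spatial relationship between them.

A is a rectangular dining table. The top is 1007×602×34 mm with its upper surface at z = 698 mm. It stands on four round legs of 66 mm diameter, each leg's bounding box inset 26 mm from the nearest pair of top edges, running from the floor to the underside of the top.

B is a picture frame with a 491×508 mm rectangular opening (x by z) and a uniform 65 mm border on every side. Frame depth is 24 mm along y. It is built from two vertical stiles running the full outside height and two horizontal rails spanning the gap between the stiles.

C is an open bookshelf. Two side panels, each 25 mm thick, 386 mm deep and 688 mm tall, stand 804 mm apart (outside-to-outside). Between them sit 3 shelves, each 18 mm thick and 386 mm deep, spanning the full gap between the sides. The bottom shelf rests on the floor (its underside at z = 0) and the clear gap between one shelf's top and the next shelf's underside is 292 mm.

The picture frame is on top of the table, centred. The bookshelf is beside the table with their tops flush at z = 698.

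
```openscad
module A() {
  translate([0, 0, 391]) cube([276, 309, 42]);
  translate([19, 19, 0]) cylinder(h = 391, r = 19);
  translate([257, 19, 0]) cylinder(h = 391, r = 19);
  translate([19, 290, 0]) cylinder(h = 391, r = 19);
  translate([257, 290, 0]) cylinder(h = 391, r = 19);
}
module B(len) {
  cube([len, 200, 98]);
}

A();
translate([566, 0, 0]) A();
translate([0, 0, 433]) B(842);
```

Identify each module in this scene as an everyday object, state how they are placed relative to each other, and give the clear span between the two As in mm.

Second stool starts at x = 566; first ends at x = 276; clear span = 566 − 276 = 290 mm.

A is a stool. B is a beam. A beam spans the tops of two stools. The clear span between the two stools is 290 mm.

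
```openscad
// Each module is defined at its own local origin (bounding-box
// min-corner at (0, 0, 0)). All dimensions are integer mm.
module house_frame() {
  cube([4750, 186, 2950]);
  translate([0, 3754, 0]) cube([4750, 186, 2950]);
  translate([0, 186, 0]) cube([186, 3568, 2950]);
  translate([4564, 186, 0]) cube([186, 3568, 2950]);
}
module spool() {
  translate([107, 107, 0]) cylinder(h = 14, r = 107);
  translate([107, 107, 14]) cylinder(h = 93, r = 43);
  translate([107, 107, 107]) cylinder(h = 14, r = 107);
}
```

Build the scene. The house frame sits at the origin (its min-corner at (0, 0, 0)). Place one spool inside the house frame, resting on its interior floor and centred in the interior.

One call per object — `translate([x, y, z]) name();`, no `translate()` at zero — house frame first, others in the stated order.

house_frame();
translate([2268, 1863, 0]) spool();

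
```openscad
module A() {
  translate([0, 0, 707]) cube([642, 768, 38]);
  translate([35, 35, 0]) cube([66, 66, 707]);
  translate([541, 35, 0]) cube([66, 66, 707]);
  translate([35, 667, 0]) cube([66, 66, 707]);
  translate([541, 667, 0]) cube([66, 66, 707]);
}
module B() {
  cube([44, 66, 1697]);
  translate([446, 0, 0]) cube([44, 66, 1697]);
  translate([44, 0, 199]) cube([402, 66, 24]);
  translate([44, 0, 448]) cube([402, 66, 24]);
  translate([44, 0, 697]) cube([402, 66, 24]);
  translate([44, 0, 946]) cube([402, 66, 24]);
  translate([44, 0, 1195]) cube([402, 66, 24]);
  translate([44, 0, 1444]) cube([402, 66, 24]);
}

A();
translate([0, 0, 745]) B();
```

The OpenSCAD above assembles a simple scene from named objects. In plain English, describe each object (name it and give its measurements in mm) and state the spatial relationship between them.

A is a table with a 642×768 mm rectangular top, 38 mm thick, top surface at z = 745 mm, supported by four 66×66 mm square legs, each inset 35 mm from the nearest pair of top edges, running from the floor.

B is a straight ladder. Two 44×66 mm vertical rails, 1697 mm tall, stand 490 mm apart (outside-to-outside) with their front faces coplanar on the −y side. 6 rungs, each 66 mm deep and 24 mm tall, span between the inner faces of the rails, front faces flush with the rails. The lowest rung's underside is at z = 199 mm and rungs are spaced 249 mm apart (underside to underside).

The ladder is on top of the table.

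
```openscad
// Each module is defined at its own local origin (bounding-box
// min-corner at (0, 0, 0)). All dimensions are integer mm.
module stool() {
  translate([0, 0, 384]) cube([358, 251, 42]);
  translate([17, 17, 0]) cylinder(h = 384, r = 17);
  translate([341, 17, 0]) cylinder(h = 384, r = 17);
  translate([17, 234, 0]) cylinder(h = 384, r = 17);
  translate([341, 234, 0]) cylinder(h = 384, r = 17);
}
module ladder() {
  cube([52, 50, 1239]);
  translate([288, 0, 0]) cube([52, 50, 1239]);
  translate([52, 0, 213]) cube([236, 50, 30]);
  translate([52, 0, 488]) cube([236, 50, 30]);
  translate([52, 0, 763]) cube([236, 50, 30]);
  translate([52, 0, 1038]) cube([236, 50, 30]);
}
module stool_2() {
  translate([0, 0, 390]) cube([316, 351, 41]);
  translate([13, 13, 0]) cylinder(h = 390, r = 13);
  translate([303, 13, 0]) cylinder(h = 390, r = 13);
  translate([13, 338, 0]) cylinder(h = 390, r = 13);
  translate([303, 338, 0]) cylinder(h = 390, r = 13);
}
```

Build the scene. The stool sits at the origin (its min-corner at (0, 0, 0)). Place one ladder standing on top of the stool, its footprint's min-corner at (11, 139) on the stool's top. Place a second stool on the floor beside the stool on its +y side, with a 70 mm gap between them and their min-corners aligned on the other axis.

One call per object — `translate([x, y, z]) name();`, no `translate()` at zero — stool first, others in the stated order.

stool();
translate([11, 139, 426]) ladder();
translate([0, 321, 0]) stool_2();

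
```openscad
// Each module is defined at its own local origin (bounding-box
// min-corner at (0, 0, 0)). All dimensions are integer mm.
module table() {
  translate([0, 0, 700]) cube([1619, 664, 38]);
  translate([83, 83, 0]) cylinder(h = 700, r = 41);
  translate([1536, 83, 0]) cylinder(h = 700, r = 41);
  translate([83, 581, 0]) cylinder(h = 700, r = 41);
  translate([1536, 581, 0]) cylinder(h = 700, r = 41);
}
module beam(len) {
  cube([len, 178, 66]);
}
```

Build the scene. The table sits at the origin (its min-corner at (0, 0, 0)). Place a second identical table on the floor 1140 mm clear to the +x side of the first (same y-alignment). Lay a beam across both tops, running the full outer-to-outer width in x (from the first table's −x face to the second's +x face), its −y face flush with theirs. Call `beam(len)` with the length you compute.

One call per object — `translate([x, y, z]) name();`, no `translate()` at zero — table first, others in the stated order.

table();
translate([2759, 0, 0]) table();
translate([0, 0, 738]) beam(4378);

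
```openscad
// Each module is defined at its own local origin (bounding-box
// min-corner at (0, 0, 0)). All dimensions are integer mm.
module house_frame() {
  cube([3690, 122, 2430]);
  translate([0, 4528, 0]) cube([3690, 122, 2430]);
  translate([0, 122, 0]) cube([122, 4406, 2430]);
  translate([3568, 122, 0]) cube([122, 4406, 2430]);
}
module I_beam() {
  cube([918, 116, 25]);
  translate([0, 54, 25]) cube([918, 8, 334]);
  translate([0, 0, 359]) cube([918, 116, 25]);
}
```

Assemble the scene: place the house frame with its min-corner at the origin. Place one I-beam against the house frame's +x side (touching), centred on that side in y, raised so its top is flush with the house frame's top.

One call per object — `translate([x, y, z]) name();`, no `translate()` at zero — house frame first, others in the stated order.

house_frame();
translate([3690, 2267, 2046]) I_beam();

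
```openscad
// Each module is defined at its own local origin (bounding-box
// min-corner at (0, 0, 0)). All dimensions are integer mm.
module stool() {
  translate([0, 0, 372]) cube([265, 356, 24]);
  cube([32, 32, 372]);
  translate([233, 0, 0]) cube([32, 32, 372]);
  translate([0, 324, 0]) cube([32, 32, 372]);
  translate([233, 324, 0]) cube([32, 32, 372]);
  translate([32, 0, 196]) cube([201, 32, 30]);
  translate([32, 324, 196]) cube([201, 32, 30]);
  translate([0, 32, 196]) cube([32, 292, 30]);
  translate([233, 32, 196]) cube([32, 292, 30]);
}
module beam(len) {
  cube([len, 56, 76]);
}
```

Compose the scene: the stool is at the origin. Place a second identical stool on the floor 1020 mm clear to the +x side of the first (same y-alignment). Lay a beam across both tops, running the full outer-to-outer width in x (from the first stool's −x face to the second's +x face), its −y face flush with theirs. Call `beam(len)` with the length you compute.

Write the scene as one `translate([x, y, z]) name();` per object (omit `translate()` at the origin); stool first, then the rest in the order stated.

stool();
translate([1285, 0, 0]) stool();
translate([0, 0, 396]) beam(1550);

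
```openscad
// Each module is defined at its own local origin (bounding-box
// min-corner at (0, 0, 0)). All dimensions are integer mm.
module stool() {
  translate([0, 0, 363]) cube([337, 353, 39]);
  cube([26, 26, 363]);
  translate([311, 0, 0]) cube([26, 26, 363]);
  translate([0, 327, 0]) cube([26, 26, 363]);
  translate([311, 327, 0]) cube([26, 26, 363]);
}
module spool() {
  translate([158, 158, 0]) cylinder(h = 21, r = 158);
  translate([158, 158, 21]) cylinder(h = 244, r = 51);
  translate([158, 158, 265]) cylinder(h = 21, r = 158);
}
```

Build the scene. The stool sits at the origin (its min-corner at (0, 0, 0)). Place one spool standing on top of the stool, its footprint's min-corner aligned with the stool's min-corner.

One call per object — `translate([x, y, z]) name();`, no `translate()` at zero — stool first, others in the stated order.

stool();
translate([0, 0, 402]) spool();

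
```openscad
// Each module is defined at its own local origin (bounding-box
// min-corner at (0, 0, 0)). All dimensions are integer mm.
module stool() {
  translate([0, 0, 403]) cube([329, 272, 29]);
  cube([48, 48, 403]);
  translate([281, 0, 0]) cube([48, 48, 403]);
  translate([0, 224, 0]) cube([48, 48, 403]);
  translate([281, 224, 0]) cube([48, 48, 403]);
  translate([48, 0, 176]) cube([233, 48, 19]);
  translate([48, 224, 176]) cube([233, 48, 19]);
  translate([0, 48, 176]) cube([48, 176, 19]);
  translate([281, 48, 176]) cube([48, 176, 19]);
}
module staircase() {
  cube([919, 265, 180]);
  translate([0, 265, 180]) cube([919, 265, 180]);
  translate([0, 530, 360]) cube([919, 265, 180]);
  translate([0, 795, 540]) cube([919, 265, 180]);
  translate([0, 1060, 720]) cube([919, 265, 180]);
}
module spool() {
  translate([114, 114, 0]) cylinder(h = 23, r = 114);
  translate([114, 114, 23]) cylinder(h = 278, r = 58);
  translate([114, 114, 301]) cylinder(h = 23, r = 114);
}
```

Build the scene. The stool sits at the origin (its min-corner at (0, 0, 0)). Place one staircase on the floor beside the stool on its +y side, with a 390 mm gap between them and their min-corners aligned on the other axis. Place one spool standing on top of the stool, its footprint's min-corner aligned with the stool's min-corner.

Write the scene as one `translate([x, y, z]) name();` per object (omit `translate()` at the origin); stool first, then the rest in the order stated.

stool();
translate([0, 662, 0]) staircase();
translate([0, 0, 432]) spool();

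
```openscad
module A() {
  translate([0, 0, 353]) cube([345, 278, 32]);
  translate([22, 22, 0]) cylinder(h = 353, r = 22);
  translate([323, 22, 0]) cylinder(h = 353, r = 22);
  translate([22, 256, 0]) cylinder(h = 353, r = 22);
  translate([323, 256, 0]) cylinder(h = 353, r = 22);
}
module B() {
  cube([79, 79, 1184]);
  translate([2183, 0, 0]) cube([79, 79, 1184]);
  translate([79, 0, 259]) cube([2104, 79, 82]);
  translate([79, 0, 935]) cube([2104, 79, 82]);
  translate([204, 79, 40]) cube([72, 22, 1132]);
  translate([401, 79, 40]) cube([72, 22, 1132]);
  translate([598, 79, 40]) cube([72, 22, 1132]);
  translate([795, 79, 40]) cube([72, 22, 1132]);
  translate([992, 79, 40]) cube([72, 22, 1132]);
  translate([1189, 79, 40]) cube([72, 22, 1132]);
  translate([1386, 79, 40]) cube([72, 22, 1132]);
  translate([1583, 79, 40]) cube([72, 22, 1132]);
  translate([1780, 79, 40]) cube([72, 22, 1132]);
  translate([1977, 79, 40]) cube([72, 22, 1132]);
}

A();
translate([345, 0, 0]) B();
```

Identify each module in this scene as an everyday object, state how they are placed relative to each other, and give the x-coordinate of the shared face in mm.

A is a stool. B is a fence section. The fence section is against the stool's +x side, with their −y faces flush. The x-coordinate of the shared face is 345 mm.

The stool's +x face and the fence section's −x face are both at x = 345 mm.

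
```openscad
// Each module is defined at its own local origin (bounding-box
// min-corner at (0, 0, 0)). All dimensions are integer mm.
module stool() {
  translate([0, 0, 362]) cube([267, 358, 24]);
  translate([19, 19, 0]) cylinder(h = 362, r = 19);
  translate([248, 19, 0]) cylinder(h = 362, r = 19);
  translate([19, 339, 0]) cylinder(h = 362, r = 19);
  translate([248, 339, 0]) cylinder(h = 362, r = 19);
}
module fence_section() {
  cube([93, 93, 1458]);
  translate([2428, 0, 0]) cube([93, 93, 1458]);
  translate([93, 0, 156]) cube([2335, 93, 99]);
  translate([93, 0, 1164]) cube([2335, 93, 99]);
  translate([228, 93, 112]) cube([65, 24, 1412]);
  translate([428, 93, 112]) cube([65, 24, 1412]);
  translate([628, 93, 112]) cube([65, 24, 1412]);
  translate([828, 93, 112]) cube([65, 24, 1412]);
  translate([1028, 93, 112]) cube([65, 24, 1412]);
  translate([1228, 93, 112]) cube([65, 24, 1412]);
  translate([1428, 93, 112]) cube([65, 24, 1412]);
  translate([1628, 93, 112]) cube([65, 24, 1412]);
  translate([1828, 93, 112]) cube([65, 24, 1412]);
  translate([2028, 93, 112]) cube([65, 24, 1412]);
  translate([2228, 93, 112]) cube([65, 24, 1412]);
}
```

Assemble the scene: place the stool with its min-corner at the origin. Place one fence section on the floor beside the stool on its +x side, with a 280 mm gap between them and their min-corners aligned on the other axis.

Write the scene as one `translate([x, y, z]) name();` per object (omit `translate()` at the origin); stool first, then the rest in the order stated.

stool();
translate([547, 0, 0]) fence_section();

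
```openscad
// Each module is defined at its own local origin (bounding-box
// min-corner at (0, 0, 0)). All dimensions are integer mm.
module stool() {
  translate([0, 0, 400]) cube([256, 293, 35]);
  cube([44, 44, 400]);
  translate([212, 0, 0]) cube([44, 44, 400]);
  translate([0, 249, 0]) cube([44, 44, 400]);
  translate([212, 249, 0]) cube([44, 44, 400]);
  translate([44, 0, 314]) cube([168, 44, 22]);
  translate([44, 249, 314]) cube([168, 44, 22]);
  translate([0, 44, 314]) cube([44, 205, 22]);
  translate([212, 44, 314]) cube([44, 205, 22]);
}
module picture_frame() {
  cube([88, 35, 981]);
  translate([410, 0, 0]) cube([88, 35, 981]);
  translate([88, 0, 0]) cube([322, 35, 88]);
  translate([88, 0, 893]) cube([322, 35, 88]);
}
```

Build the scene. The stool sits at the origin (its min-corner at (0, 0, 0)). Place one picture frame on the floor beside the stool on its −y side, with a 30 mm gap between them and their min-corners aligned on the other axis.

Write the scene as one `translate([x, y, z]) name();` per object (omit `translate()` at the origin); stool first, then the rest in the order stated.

stool();
translate([0, -65, 0]) picture_frame();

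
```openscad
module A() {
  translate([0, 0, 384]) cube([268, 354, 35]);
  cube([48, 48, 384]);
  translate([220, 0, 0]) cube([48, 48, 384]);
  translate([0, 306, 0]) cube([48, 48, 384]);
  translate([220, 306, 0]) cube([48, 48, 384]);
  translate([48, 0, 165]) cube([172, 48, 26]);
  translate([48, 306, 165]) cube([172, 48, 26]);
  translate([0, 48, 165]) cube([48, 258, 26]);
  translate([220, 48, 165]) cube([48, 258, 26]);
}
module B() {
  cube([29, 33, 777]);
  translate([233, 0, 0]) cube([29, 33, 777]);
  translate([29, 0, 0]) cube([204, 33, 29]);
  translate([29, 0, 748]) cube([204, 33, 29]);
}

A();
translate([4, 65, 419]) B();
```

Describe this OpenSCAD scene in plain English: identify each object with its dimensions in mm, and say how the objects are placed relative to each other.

A is a simple wooden stool: a rectangular seat 268 mm (x) by 354 mm (y), 35 mm thick, top face at z = 419 mm, on four square legs, each 48×48 mm in cross-section. The legs rest on z = 0, each flush with a corner of the seat. Four stretchers, 48 mm wide and 26 mm tall, connect adjacent legs with their undersides at z = 165 mm, each running between the inner faces of the legs it joins and aligned with the legs' outer faces on the other axis.

B is a picture frame with a 204×719 mm rectangular opening (x by z) and a uniform 29 mm border on every side. Frame depth is 33 mm along y. It is built from two vertical stiles running the full outside height and two horizontal rails spanning the gap between the stiles.

The picture frame is on top of the stool.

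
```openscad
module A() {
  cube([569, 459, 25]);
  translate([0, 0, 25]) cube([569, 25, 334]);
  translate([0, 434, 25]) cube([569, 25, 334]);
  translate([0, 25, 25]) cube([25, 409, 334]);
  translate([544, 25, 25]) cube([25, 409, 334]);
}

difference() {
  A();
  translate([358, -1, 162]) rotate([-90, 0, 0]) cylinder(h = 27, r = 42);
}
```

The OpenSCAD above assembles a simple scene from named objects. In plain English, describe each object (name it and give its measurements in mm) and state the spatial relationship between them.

A is an open storage box with external size 569×459×359 mm and wall thickness 25 mm (the base is also 25 mm thick). The base covers the whole footprint; the four walls stand on the base, with the y-facing walls full-width and the x-facing walls fitting between their inner faces.

The open box has a circular hole of radius 42 mm through its front wall, centred at (x = 358, z = 162).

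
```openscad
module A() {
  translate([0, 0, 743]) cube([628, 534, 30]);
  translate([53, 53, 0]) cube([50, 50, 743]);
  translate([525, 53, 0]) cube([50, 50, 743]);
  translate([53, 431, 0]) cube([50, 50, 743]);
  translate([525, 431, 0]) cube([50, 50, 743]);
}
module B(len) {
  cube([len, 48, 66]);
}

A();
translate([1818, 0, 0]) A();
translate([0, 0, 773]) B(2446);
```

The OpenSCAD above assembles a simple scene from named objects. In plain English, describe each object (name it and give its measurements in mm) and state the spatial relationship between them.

A is a rectangular dining table. The top is 628×534×30 mm with its upper surface at z = 773 mm. It stands on four 50×50 mm square legs, each inset 53 mm from the nearest pair of top edges, running from the floor to the underside of the top.

B is a rectangular beam 2446 mm long (x), 48 mm deep (y), 66 mm thick (z).

The beam spans the tops of two tables placed 1190 mm apart, resting at z = 773 mm.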